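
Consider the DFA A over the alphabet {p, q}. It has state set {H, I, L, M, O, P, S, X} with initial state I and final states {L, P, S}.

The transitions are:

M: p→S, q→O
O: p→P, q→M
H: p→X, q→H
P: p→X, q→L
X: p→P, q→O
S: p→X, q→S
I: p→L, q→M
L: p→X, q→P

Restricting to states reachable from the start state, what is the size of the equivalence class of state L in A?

3

Reachable states from the start: {I,L,M,O,P,S,X}. Unreachable: {H} — drop them.
Initial partition by acceptance: {L,P,S} | {I,M,O,X}.
No further refinement is possible. Final partition (2 blocks): {L,P,S} | {I,M,O,X}.
State L belongs to the block {L,P,S}, which has 3 states.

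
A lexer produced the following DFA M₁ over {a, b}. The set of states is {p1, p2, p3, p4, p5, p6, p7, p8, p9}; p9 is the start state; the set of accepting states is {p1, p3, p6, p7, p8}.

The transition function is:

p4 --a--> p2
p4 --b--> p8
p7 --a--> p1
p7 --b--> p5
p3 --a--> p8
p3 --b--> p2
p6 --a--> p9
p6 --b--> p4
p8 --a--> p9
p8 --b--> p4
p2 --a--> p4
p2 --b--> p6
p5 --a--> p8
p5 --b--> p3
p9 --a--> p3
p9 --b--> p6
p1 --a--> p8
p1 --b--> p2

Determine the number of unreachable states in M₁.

3

No path from p9 leads to p1, p5, p7; the other 6 states are all reachable.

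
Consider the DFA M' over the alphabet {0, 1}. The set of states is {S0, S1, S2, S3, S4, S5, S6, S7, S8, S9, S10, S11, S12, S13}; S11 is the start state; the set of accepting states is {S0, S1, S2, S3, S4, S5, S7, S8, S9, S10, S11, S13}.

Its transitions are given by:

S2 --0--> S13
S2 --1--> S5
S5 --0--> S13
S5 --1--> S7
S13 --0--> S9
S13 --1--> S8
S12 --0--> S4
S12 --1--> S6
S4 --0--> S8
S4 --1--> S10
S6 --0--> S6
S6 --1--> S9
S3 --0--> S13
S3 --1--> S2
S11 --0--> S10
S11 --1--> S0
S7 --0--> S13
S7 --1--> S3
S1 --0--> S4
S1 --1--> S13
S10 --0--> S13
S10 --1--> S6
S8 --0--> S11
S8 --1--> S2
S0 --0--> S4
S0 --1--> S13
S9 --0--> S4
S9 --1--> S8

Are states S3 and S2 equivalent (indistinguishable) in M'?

First remove the unreachable states {S1,S12}; 12 states remain.
Initial partition by acceptance: {S0,S2,S3,S4,S5,S7,S8,S9,S10,S11,S13} | {S6}.
On input 1, block {S0,S2,S3,S4,S5,S7,S8,S9,S10,S11,S13} splits into {S0,S2,S3,S4,S5,S7,S8,S9,S11,S13} and {S10}.
Split {S0,S2,S3,S4,S5,S7,S8,S9,S11,S13} by δ(·,0) → {S0,S2,S3,S4,S5,S7,S8,S9,S13} and {S11}.
On input 0, block {S0,S2,S3,S4,S5,S7,S8,S9,S13} splits into {S0,S2,S3,S4,S5,S7,S9,S13} and {S8}.
Split {S0,S2,S3,S4,S5,S7,S9,S13} by δ(·,0) → {S0,S2,S3,S5,S7,S9,S13} and {S4}.
Refine {S0,S2,S3,S5,S7,S9,S13} on symbol 0: members go to different blocks, giving {S2,S3,S5,S7,S13} and {S0,S9}.
Refine {S2,S3,S5,S7,S13} on symbol 0: members go to different blocks, giving {S2,S3,S5,S7} and {S13}.
Refine {S0,S9} on symbol 1: members go to different blocks, giving {S0} and {S9}.
The partition is now stable with 9 blocks: {S2,S3,S5,S7} | {S6} | {S10} | {S11} | {S8} | {S4} | {S0} | {S13} | {S9}.
S3 and S2 lie in the same block of the stable partition, so they are equivalent — no string distinguishes them.

Yes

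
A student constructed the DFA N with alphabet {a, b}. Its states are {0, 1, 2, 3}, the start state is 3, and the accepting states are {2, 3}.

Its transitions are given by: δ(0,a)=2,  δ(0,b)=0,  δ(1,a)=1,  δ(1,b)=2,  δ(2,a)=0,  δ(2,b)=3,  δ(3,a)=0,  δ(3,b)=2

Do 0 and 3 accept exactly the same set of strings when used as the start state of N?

No

Reachable states from the start: {0,2,3}. Unreachable: {1} — drop them.
Start with accepting vs non-accepting: {2,3} | {0}.
Stable partition: {2,3} | {0} — 2 equivalence classes.
0 and 3 end up in different blocks, so they are distinguishable. For instance, the string 'ε' is accepted from only 3.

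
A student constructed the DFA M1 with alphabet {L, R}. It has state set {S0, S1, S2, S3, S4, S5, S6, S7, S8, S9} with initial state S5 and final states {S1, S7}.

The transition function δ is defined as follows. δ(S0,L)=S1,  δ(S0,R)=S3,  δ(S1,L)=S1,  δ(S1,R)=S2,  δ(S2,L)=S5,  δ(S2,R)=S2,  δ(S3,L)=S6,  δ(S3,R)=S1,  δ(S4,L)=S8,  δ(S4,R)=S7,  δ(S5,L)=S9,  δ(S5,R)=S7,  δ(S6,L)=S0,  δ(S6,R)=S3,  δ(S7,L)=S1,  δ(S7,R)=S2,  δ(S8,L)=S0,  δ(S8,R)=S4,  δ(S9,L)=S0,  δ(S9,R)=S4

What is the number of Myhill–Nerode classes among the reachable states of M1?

Initial partition by acceptance: {S1,S7} | {S0,S2,S3,S4,S5,S6,S8,S9}.
On input L, block {S0,S2,S3,S4,S5,S6,S8,S9} splits into {S2,S3,S4,S5,S6,S8,S9} and {S0}.
Refine {S2,S3,S4,S5,S6,S8,S9} on symbol L: members go to different blocks, giving {S2,S3,S4,S5} and {S6,S8,S9}.
Split {S2,S3,S4,S5} by δ(·,L) → {S3,S4,S5} and {S2}.
No further refinement is possible. Final partition (5 blocks): {S1,S7} | {S3,S4,S5} | {S0} | {S6,S8,S9} | {S2}.

5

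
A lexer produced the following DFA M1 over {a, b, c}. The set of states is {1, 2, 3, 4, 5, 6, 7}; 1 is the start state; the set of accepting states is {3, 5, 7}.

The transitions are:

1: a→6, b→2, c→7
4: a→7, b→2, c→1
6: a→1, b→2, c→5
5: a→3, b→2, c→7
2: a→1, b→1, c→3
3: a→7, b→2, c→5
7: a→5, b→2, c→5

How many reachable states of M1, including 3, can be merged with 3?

Reachable states from the start: {1,2,3,5,6,7}. Unreachable: {4} — drop them.
Initial partition by acceptance: {3,5,7} | {1,2,6}.
No further refinement is possible. Final partition (2 blocks): {3,5,7} | {1,2,6}.
The equivalence class containing 3 is {3,5,7}, of size 3.

3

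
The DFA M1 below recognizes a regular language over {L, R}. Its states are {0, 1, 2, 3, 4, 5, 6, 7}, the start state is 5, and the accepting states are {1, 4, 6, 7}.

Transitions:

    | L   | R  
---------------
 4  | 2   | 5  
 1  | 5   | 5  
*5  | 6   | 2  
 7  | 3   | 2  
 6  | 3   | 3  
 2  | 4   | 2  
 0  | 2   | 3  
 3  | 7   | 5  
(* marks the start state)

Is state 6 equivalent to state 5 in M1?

No

Reachable states from the start: {2,3,4,5,6,7}. Unreachable: {0,1} — drop them.
P0 = {4,6,7} | {2,3,5}.
Stable partition: {4,6,7} | {2,3,5} — 2 equivalence classes.
6 and 5 end up in different blocks, so they are distinguishable. For instance, the string 'ε' is accepted from only 6.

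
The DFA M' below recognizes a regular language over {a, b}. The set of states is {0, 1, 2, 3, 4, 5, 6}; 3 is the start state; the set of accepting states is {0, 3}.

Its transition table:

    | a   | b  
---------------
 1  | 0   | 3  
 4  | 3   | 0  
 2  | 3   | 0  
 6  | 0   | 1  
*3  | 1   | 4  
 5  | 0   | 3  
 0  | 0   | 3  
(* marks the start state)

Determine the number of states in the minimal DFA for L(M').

States {2,5,6} cannot be reached from the start state, so discard them.
Initial partition by acceptance: {0,3} | {1,4}.
On input a, block {0,3} splits into {0} and {3}.
Split {1,4} by δ(·,a) → {1} and {4}.
No further refinement is possible. Final partition (4 blocks): {0} | {1} | {3} | {4}.

4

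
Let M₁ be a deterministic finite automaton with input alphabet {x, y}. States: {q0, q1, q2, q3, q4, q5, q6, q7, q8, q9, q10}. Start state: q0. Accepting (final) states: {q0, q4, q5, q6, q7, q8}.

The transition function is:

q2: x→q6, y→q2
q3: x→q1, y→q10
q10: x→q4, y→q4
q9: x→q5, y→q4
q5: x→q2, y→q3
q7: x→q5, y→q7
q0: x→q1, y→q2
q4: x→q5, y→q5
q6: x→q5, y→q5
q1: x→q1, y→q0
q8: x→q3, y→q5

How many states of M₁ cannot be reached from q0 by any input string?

No path from q0 leads to q7, q8, q9; the other 8 states are all reachable.

3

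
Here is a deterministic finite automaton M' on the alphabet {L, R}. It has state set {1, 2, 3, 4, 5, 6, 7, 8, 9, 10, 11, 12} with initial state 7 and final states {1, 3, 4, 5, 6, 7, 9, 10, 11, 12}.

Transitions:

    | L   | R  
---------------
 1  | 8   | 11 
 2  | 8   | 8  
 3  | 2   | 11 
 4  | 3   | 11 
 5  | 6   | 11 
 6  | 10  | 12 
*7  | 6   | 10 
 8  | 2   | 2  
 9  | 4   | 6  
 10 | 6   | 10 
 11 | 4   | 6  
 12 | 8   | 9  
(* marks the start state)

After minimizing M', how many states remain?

Reachable states from the start: {2,3,4,6,7,8,9,10,11,12}. Unreachable: {1,5} — drop them.
Initial partition by acceptance: {3,4,6,7,9,10,11,12} | {2,8}.
Refine {3,4,6,7,9,10,11,12} on symbol L: members go to different blocks, giving {4,6,7,9,10,11} and {3,12}.
On input L, block {4,6,7,9,10,11} splits into {6,7,9,10,11} and {4}.
Refine {6,7,9,10,11} on symbol L: members go to different blocks, giving {6,7,10} and {9,11}.
Refine {6,7,10} on symbol R: members go to different blocks, giving {7,10} and {6}.
Stable partition: {7,10} | {2,8} | {3,12} | {4} | {9,11} | {6} — 6 equivalence classes.

6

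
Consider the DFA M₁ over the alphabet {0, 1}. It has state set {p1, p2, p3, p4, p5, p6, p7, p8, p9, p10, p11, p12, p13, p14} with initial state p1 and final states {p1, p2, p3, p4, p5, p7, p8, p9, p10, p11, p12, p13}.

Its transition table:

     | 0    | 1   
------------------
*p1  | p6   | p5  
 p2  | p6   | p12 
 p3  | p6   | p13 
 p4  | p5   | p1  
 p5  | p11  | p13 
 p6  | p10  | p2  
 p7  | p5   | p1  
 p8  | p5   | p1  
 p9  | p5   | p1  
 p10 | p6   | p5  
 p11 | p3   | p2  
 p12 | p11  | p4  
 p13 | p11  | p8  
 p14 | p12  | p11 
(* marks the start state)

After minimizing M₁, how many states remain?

Reachable states from the start: {p1,p2,p3,p4,p5,p6,p8,p10,p11,p12,p13}. Unreachable: {p7,p9,p14} — drop them.
Start with accepting vs non-accepting: {p1,p2,p3,p4,p5,p8,p10,p11,p12,p13} | {p6}.
On input 0, block {p1,p2,p3,p4,p5,p8,p10,p11,p12,p13} splits into {p4,p5,p8,p11,p12,p13} and {p1,p2,p3,p10}.
On input 0, block {p4,p5,p8,p11,p12,p13} splits into {p4,p5,p8,p12,p13} and {p11}.
On input 0, block {p4,p5,p8,p12,p13} splits into {p5,p12,p13} and {p4,p8}.
Split {p5,p12,p13} by δ(·,1) → {p12,p13} and {p5}.
On input 1, block {p1,p2,p3,p10} splits into {p1,p10} and {p2,p3}.
Stable partition: {p12,p13} | {p6} | {p1,p10} | {p11} | {p4,p8} | {p5} | {p2,p3} — 7 equivalence classes.

7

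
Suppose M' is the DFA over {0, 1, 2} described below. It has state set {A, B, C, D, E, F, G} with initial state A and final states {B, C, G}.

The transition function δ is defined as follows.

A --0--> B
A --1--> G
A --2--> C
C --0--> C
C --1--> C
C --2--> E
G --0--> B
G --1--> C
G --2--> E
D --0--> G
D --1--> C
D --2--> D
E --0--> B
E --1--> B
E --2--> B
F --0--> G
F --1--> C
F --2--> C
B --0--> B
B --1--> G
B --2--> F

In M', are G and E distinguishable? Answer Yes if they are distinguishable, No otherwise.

Yes

First remove the unreachable states {D}; 6 states remain.
P0 = {B,C,G} | {A,E,F}.
No further refinement is possible. Final partition (2 blocks): {B,C,G} | {A,E,F}.
G and E end up in different blocks, so they are distinguishable. For instance, the string 'ε' is accepted from only G.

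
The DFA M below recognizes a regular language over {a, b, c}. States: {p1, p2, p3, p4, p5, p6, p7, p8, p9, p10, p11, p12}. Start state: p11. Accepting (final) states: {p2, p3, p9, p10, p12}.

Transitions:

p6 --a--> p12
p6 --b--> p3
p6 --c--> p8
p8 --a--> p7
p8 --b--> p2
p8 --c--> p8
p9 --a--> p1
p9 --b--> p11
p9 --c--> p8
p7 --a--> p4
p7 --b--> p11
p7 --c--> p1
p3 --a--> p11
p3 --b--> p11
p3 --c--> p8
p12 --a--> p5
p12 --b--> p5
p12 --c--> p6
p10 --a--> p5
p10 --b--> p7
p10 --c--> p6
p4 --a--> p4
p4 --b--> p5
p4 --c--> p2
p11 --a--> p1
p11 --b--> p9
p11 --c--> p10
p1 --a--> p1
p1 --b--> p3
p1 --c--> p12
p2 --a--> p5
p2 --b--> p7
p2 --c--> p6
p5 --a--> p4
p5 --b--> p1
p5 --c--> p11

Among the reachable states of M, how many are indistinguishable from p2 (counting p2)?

3

P0 = {p2,p3,p9,p10,p12} | {p1,p4,p5,p6,p7,p8,p11}.
Refine {p1,p4,p5,p6,p7,p8,p11} on symbol a: members go to different blocks, giving {p1,p4,p5,p7,p8,p11} and {p6}.
Split {p2,p3,p9,p10,p12} by δ(·,c) → {p2,p10,p12} and {p3,p9}.
On input b, block {p1,p4,p5,p7,p8,p11} splits into {p4,p5,p7} and {p1,p11} and {p8}.
Refine {p4,p5,p7} on symbol b: members go to different blocks, giving {p5,p7} and {p4}.
The partition is now stable with 7 blocks: {p2,p10,p12} | {p5,p7} | {p6} | {p3,p9} | {p1,p11} | {p8} | {p4}.
The equivalence class containing p2 is {p2,p10,p12}, of size 3.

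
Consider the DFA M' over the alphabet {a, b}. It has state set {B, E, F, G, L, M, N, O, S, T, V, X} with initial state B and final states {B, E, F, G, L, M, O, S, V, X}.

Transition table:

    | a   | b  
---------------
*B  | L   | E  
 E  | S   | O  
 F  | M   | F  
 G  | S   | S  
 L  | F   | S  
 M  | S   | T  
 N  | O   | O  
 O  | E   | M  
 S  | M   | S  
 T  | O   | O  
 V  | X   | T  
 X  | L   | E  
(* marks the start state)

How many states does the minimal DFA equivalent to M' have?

Reachable states from the start: {B,E,F,L,M,O,S,T}. Unreachable: {G,N,V,X} — drop them.
Start with accepting vs non-accepting: {B,E,F,L,M,O,S} | {T}.
On input b, block {B,E,F,L,M,O,S} splits into {B,E,F,L,O,S} and {M}.
Refine {B,E,F,L,O,S} on symbol a: members go to different blocks, giving {B,E,L,O} and {F,S}.
Split {B,E,L,O} by δ(·,a) → {E,L} and {B,O}.
Refine {E,L} on symbol b: members go to different blocks, giving {L} and {E}.
Refine {B,O} on symbol a: members go to different blocks, giving {B} and {O}.
Stable partition: {L} | {T} | {M} | {F,S} | {B} | {E} | {O} — 7 equivalence classes.

7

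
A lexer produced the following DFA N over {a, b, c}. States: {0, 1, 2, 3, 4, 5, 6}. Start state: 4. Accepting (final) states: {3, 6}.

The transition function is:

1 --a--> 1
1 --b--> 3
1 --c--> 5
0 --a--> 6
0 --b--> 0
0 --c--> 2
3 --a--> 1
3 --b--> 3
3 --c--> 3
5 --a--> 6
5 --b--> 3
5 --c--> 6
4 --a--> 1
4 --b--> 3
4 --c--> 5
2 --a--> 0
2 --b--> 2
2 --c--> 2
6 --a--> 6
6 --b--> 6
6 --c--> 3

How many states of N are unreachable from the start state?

2

Starting at 4 and following transitions, the reachable set is {1, 3, 4, 5, 6}. That leaves 0, 2 unreachable — 2 in total.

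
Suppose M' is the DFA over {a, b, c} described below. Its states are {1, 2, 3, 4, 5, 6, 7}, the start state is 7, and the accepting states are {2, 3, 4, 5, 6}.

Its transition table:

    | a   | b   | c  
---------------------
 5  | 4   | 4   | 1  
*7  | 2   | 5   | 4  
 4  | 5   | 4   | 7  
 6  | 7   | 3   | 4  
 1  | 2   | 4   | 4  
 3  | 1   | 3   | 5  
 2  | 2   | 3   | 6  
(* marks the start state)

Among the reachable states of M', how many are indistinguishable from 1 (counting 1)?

2

All states are reachable from the start state.
Initial partition by acceptance: {2,3,4,5,6} | {1,7}.
Split {2,3,4,5,6} by δ(·,a) → {2,4,5} and {3,6}.
Refine {2,4,5} on symbol b: members go to different blocks, giving {4,5} and {2}.
Stable partition: {4,5} | {1,7} | {3,6} | {2} — 4 equivalence classes.
The equivalence class containing 1 is {1,7}, of size 2.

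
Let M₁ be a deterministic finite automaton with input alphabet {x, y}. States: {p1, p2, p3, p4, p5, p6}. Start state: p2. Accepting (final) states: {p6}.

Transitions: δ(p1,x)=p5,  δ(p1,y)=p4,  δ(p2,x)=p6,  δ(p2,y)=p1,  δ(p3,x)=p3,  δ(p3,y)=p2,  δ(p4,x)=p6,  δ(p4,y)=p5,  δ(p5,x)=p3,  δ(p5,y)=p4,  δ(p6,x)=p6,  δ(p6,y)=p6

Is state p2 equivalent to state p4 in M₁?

Yes

Every state is reachable, so we keep all 6.
Start with accepting vs non-accepting: {p6} | {p1,p2,p3,p4,p5}.
Refine {p1,p2,p3,p4,p5} on symbol x: members go to different blocks, giving {p1,p3,p5} and {p2,p4}.
No further refinement is possible. Final partition (3 blocks): {p6} | {p1,p3,p5} | {p2,p4}.
p2 and p4 lie in the same block of the stable partition, so they are equivalent — no string distinguishes them.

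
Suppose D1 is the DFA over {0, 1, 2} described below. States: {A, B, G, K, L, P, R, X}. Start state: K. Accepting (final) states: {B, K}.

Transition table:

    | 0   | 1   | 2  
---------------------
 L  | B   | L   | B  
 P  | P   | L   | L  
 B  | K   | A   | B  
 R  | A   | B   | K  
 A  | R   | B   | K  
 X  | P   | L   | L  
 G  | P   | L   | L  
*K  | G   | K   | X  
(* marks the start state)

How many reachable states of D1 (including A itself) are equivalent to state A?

Every state is reachable, so we keep all 8.
P0 = {B,K} | {A,G,L,P,R,X}.
Split {B,K} by δ(·,0) → {B} and {K}.
On input 0, block {A,G,L,P,R,X} splits into {A,G,P,R,X} and {L}.
Split {A,G,P,R,X} by δ(·,1) → {G,P,X} and {A,R}.
The partition is now stable with 5 blocks: {B} | {G,P,X} | {K} | {L} | {A,R}.
State A belongs to the block {A,R}, which has 2 states.

2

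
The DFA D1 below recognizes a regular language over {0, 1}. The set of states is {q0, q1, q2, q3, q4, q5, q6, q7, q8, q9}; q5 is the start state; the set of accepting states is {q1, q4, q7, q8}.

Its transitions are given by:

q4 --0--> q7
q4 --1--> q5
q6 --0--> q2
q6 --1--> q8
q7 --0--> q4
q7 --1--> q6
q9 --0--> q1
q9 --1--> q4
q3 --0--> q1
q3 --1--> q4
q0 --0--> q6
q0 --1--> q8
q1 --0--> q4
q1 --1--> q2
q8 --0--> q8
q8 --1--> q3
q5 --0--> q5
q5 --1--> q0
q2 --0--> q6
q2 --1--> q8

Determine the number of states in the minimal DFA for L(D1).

First remove the unreachable states {q9}; 9 states remain.
Initial partition by acceptance: {q1,q4,q7,q8} | {q0,q2,q3,q5,q6}.
Split {q0,q2,q3,q5,q6} by δ(·,0) → {q0,q2,q5,q6} and {q3}.
On input 1, block {q1,q4,q7,q8} splits into {q1,q4,q7} and {q8}.
On input 1, block {q0,q2,q5,q6} splits into {q0,q2,q6} and {q5}.
Split {q1,q4,q7} by δ(·,1) → {q1,q7} and {q4}.
No further refinement is possible. Final partition (6 blocks): {q1,q7} | {q0,q2,q6} | {q3} | {q8} | {q5} | {q4}.

6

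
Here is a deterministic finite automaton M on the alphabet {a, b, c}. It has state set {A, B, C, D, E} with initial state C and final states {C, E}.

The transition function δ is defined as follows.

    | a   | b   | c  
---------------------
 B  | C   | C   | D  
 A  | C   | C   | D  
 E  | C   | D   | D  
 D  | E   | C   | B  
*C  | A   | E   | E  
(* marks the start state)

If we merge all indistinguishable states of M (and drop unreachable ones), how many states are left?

4

P0 = {C,E} | {A,B,D}.
On input a, block {C,E} splits into {C} and {E}.
On input a, block {A,B,D} splits into {A,B} and {D}.
No further refinement is possible. Final partition (4 blocks): {C} | {A,B} | {E} | {D}.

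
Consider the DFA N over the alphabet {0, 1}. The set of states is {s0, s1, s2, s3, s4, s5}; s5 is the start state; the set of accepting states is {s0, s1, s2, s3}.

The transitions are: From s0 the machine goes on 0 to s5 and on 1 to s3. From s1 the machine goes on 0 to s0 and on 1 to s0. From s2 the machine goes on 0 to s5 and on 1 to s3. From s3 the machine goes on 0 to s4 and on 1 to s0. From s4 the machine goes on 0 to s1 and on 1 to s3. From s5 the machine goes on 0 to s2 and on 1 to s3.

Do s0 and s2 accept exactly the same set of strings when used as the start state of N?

Yes

Every state is reachable, so we keep all 6.
Start with accepting vs non-accepting: {s0,s1,s2,s3} | {s4,s5}.
Split {s0,s1,s2,s3} by δ(·,0) → {s0,s2,s3} and {s1}.
Refine {s4,s5} on symbol 0: members go to different blocks, giving {s4} and {s5}.
On input 0, block {s0,s2,s3} splits into {s0,s2} and {s3}.
Stable partition: {s0,s2} | {s4} | {s1} | {s5} | {s3} — 5 equivalence classes.
s0 and s2 lie in the same block of the stable partition, so they are equivalent — no string distinguishes them.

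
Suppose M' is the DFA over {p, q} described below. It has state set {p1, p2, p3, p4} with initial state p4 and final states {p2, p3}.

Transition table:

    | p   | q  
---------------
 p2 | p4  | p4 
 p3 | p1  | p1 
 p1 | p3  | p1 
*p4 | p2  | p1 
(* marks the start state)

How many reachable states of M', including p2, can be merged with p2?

2

Every state is reachable, so we keep all 4.
Initial partition by acceptance: {p2,p3} | {p1,p4}.
Stable partition: {p2,p3} | {p1,p4} — 2 equivalence classes.
State p2 belongs to the block {p2,p3}, which has 2 states.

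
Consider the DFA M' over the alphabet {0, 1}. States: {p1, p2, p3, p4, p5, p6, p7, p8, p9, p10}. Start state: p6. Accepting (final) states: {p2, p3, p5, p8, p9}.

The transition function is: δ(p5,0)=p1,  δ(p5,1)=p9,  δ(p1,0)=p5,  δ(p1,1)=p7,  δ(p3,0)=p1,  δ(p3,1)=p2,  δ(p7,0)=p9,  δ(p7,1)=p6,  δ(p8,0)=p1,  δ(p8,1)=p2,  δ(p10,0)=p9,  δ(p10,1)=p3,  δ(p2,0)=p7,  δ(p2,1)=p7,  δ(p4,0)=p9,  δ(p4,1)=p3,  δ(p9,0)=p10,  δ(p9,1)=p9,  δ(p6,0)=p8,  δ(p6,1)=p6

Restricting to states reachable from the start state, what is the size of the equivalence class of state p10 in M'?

1

First remove the unreachable states {p4}; 9 states remain.
Initial partition by acceptance: {p2,p3,p5,p8,p9} | {p1,p6,p7,p10}.
Split {p2,p3,p5,p8,p9} by δ(·,1) → {p3,p5,p8,p9} and {p2}.
Split {p3,p5,p8,p9} by δ(·,1) → {p3,p8} and {p5,p9}.
Refine {p1,p6,p7,p10} on symbol 0: members go to different blocks, giving {p1,p7,p10} and {p6}.
Split {p1,p7,p10} by δ(·,1) → {p1} and {p7} and {p10}.
On input 0, block {p5,p9} splits into {p5} and {p9}.
The partition is now stable with 8 blocks: {p3,p8} | {p1} | {p2} | {p5} | {p6} | {p7} | {p10} | {p9}.
The equivalence class containing p10 is {p10}, of size 1.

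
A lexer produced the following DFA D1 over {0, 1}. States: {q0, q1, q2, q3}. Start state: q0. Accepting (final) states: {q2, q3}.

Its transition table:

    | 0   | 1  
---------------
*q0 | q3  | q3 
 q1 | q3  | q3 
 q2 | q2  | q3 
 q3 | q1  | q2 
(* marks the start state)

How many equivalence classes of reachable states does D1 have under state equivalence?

Every state is reachable, so we keep all 4.
Start with accepting vs non-accepting: {q2,q3} | {q0,q1}.
Split {q2,q3} by δ(·,0) → {q2} and {q3}.
No further refinement is possible. Final partition (3 blocks): {q2} | {q0,q1} | {q3}.

3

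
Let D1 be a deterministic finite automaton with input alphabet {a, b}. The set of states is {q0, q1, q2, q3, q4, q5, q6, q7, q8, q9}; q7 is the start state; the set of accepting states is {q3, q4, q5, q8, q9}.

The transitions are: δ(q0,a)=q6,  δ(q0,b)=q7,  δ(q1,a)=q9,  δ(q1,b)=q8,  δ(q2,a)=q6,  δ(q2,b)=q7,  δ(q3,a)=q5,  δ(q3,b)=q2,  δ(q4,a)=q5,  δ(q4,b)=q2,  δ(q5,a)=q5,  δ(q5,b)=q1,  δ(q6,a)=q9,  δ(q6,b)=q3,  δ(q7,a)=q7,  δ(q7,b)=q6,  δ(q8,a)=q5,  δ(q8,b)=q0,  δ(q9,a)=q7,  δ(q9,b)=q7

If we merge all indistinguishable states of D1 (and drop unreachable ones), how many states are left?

6

First remove the unreachable states {q4}; 9 states remain.
Initial partition by acceptance: {q3,q5,q8,q9} | {q0,q1,q2,q6,q7}.
Refine {q3,q5,q8,q9} on symbol a: members go to different blocks, giving {q3,q5,q8} and {q9}.
Split {q0,q1,q2,q6,q7} by δ(·,a) → {q0,q2,q7} and {q1,q6}.
On input b, block {q3,q5,q8} splits into {q3,q8} and {q5}.
Split {q0,q2,q7} by δ(·,a) → {q0,q2} and {q7}.
No further refinement is possible. Final partition (6 blocks): {q3,q8} | {q0,q2} | {q9} | {q1,q6} | {q5} | {q7}.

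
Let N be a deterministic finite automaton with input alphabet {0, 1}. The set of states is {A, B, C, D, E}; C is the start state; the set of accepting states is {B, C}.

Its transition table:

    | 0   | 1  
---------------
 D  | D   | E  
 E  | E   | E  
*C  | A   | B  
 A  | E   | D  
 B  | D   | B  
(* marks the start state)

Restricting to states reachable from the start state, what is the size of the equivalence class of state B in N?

2

P0 = {B,C} | {A,D,E}.
Stable partition: {B,C} | {A,D,E} — 2 equivalence classes.
State B belongs to the block {B,C}, which has 2 states.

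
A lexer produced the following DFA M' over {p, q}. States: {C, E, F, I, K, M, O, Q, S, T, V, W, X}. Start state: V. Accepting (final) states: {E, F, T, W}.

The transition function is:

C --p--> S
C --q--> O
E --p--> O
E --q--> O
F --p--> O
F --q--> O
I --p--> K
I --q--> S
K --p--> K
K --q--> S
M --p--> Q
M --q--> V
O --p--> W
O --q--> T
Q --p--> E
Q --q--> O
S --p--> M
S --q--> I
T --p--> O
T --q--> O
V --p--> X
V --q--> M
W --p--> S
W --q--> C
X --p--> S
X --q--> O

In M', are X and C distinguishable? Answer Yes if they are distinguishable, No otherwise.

No

First remove the unreachable states {F}; 12 states remain.
Initial partition by acceptance: {E,T,W} | {C,I,K,M,O,Q,S,V,X}.
On input p, block {C,I,K,M,O,Q,S,V,X} splits into {C,I,K,M,S,V,X} and {O,Q}.
On input p, block {E,T,W} splits into {E,T} and {W}.
Refine {C,I,K,M,S,V,X} on symbol p: members go to different blocks, giving {C,I,K,S,V,X} and {M}.
Split {C,I,K,S,V,X} by δ(·,p) → {C,I,K,V,X} and {S}.
Split {C,I,K,V,X} by δ(·,p) → {I,K,V} and {C,X}.
Split {I,K,V} by δ(·,p) → {I,K} and {V}.
On input p, block {O,Q} splits into {O} and {Q}.
The partition is now stable with 9 blocks: {E,T} | {I,K} | {O} | {W} | {M} | {S} | {C,X} | {V} | {Q}.
X and C lie in the same block of the stable partition, so they are equivalent — no string distinguishes them.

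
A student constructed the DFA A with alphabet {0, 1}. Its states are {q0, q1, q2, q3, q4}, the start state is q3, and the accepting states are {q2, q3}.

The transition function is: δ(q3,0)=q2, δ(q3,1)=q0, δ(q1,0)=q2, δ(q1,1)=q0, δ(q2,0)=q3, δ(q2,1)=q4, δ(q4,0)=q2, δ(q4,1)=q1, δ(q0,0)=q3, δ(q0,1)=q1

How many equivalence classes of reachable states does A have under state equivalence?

2

All states are reachable from the start state.
Initial partition by acceptance: {q2,q3} | {q0,q1,q4}.
The partition is now stable with 2 blocks: {q2,q3} | {q0,q1,q4}.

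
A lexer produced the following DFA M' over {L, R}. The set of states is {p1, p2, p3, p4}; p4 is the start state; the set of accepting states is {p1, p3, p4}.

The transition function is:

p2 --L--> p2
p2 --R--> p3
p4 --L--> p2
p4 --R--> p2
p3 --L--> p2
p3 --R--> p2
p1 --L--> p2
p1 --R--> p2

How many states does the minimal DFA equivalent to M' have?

2

States {p1} cannot be reached from the start state, so discard them.
Initial partition by acceptance: {p3,p4} | {p2}.
The partition is now stable with 2 blocks: {p3,p4} | {p2}.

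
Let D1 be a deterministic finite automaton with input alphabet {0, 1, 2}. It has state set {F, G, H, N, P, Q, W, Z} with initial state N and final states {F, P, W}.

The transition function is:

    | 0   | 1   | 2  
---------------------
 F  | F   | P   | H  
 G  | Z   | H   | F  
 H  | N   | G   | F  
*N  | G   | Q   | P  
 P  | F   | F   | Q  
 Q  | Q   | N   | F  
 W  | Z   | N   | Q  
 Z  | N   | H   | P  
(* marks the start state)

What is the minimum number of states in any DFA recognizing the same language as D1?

2

Reachable states from the start: {F,G,H,N,P,Q,Z}. Unreachable: {W} — drop them.
P0 = {F,P} | {G,H,N,Q,Z}.
No further refinement is possible. Final partition (2 blocks): {F,P} | {G,H,N,Q,Z}.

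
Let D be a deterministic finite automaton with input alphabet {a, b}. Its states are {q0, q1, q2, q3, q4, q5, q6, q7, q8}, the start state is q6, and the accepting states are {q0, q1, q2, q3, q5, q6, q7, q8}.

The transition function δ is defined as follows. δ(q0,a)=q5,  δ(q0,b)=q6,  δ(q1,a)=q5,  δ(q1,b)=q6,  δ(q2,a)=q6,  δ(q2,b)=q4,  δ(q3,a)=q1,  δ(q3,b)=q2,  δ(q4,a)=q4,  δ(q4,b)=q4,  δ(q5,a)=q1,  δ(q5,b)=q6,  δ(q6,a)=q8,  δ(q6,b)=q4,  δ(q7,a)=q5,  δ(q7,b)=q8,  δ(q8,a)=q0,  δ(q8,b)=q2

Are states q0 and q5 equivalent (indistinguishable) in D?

States {q3,q7} cannot be reached from the start state, so discard them.
Start with accepting vs non-accepting: {q0,q1,q2,q5,q6,q8} | {q4}.
On input b, block {q0,q1,q2,q5,q6,q8} splits into {q0,q1,q5,q8} and {q2,q6}.
Refine {q2,q6} on symbol a: members go to different blocks, giving {q2} and {q6}.
Split {q0,q1,q5,q8} by δ(·,b) → {q0,q1,q5} and {q8}.
Stable partition: {q0,q1,q5} | {q4} | {q2} | {q6} | {q8} — 5 equivalence classes.
q0 and q5 lie in the same block of the stable partition, so they are equivalent — no string distinguishes them.

Yes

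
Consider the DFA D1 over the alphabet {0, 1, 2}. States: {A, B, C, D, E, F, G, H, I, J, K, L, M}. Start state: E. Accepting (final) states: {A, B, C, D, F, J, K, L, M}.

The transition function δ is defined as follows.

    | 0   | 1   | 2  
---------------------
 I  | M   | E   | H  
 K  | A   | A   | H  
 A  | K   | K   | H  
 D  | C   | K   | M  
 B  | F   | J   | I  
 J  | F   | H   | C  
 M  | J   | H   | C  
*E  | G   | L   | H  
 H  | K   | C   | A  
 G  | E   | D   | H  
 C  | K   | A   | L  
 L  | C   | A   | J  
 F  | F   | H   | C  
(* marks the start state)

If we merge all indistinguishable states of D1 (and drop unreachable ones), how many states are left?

6

First remove the unreachable states {B,I}; 11 states remain.
Initial partition by acceptance: {A,C,D,F,J,K,L,M} | {E,G,H}.
On input 1, block {A,C,D,F,J,K,L,M} splits into {A,C,D,K,L} and {F,J,M}.
On input 2, block {A,C,D,K,L} splits into {A,K} and {D,L} and {C}.
Refine {E,G,H} on symbol 0: members go to different blocks, giving {E,G} and {H}.
Stable partition: {A,K} | {E,G} | {F,J,M} | {D,L} | {C} | {H} — 6 equivalence classes.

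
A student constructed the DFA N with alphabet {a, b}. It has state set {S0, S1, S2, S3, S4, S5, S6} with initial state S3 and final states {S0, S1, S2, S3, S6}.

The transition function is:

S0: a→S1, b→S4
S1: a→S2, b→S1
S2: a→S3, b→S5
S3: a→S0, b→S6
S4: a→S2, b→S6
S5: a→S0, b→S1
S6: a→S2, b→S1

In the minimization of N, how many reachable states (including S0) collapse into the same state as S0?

2

Initial partition by acceptance: {S0,S1,S2,S3,S6} | {S4,S5}.
Refine {S0,S1,S2,S3,S6} on symbol b: members go to different blocks, giving {S1,S3,S6} and {S0,S2}.
Stable partition: {S1,S3,S6} | {S4,S5} | {S0,S2} — 3 equivalence classes.
The equivalence class containing S0 is {S0,S2}, of size 2.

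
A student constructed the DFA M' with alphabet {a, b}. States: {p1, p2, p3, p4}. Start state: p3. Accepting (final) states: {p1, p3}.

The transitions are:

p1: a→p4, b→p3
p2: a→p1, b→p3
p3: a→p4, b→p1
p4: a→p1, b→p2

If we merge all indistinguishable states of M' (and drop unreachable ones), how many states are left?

All states are reachable from the start state.
Start with accepting vs non-accepting: {p1,p3} | {p2,p4}.
On input b, block {p2,p4} splits into {p2} and {p4}.
Stable partition: {p1,p3} | {p2} | {p4} — 3 equivalence classes.

3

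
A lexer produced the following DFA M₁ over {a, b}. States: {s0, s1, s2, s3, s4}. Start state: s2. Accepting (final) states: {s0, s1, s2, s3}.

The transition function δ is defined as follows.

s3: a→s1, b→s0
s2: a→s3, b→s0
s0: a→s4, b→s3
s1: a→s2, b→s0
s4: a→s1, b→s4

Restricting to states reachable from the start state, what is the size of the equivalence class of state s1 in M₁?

3

Every state is reachable, so we keep all 5.
P0 = {s0,s1,s2,s3} | {s4}.
Refine {s0,s1,s2,s3} on symbol a: members go to different blocks, giving {s1,s2,s3} and {s0}.
No further refinement is possible. Final partition (3 blocks): {s1,s2,s3} | {s4} | {s0}.
The equivalence class containing s1 is {s1,s2,s3}, of size 3.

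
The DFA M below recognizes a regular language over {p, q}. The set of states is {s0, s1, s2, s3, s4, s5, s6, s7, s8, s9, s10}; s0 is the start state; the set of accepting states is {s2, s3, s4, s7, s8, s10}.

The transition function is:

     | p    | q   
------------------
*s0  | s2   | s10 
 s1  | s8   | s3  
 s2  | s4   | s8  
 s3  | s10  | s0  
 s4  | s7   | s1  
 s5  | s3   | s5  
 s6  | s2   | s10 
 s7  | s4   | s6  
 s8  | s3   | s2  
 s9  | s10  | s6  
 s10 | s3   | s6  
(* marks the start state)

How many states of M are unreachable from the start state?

2

Starting at s0 and following transitions, the reachable set is {s0, s1, s2, s3, s4, s6, s7, s8, s10}. That leaves s5, s9 unreachable — 2 in total.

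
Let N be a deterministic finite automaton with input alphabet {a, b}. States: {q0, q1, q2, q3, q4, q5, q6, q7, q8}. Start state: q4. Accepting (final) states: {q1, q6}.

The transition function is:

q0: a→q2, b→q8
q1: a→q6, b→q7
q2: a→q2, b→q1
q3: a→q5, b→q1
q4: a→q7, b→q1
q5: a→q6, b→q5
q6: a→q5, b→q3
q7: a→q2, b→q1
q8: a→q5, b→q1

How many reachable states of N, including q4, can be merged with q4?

States {q0,q8} cannot be reached from the start state, so discard them.
Initial partition by acceptance: {q1,q6} | {q2,q3,q4,q5,q7}.
Refine {q1,q6} on symbol a: members go to different blocks, giving {q1} and {q6}.
On input a, block {q2,q3,q4,q5,q7} splits into {q2,q3,q4,q7} and {q5}.
Refine {q2,q3,q4,q7} on symbol a: members go to different blocks, giving {q2,q4,q7} and {q3}.
The partition is now stable with 5 blocks: {q1} | {q2,q4,q7} | {q6} | {q5} | {q3}.
State q4 belongs to the block {q2,q4,q7}, which has 3 states.

3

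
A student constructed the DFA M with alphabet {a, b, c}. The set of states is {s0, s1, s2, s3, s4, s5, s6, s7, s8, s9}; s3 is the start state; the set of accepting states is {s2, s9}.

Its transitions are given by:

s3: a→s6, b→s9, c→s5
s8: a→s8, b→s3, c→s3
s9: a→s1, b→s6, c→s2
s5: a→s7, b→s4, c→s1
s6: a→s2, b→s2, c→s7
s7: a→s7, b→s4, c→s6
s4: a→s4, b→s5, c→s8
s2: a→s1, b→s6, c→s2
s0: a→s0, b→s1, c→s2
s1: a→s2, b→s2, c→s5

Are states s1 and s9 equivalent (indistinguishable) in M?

States {s0} cannot be reached from the start state, so discard them.
Start with accepting vs non-accepting: {s2,s9} | {s1,s3,s4,s5,s6,s7,s8}.
On input a, block {s1,s3,s4,s5,s6,s7,s8} splits into {s3,s4,s5,s7,s8} and {s1,s6}.
Split {s3,s4,s5,s7,s8} by δ(·,a) → {s4,s5,s7,s8} and {s3}.
Split {s4,s5,s7,s8} by δ(·,b) → {s4,s5,s7} and {s8}.
Refine {s4,s5,s7} on symbol c: members go to different blocks, giving {s5,s7} and {s4}.
Stable partition: {s2,s9} | {s5,s7} | {s1,s6} | {s3} | {s8} | {s4} — 6 equivalence classes.
s1 and s9 end up in different blocks, so they are distinguishable. For instance, the string 'ε' is accepted from only s9.

No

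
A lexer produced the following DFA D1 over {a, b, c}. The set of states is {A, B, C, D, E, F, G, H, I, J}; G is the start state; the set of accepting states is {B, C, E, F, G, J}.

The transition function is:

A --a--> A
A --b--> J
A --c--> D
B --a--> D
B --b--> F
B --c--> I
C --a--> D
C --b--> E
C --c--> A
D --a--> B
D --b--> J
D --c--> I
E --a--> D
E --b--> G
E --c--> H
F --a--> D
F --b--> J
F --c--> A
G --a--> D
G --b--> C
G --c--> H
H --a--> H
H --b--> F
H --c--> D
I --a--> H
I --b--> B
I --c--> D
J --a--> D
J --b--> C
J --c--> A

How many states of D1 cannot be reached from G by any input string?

0

Every one of the 10 states is reachable from G.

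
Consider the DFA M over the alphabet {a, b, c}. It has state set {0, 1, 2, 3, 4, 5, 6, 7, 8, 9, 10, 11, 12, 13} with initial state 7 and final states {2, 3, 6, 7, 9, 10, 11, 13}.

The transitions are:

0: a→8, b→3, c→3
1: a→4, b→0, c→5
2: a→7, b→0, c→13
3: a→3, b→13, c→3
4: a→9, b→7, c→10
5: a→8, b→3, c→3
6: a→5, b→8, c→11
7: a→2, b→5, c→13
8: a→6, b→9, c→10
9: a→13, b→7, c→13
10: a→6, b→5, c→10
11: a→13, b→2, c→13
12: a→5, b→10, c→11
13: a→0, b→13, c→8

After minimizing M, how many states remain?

8

First remove the unreachable states {1,4,12}; 11 states remain.
Initial partition by acceptance: {2,3,6,7,9,10,11,13} | {0,5,8}.
Split {2,3,6,7,9,10,11,13} by δ(·,a) → {2,3,7,9,10,11} and {6,13}.
Split {2,3,7,9,10,11} by δ(·,a) → {2,3,7} and {9,10,11}.
Split {2,3,7} by δ(·,b) → {2,7} and {3}.
On input a, block {0,5,8} splits into {0,5} and {8}.
Refine {6,13} on symbol b: members go to different blocks, giving {6} and {13}.
Refine {9,10,11} on symbol a: members go to different blocks, giving {9,11} and {10}.
Stable partition: {2,7} | {0,5} | {6} | {9,11} | {3} | {8} | {13} | {10} — 8 equivalence classes.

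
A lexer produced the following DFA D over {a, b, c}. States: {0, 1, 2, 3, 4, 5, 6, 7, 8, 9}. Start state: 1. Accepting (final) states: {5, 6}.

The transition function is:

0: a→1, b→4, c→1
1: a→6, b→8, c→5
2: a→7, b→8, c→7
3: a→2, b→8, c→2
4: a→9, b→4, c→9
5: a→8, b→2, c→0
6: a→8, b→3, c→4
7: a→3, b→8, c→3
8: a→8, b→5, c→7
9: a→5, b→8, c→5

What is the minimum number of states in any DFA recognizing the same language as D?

5

Every state is reachable, so we keep all 10.
Start with accepting vs non-accepting: {5,6} | {0,1,2,3,4,7,8,9}.
Refine {0,1,2,3,4,7,8,9} on symbol a: members go to different blocks, giving {0,2,3,4,7,8} and {1,9}.
On input a, block {0,2,3,4,7,8} splits into {2,3,7,8} and {0,4}.
Split {2,3,7,8} by δ(·,b) → {2,3,7} and {8}.
The partition is now stable with 5 blocks: {5,6} | {2,3,7} | {1,9} | {0,4} | {8}.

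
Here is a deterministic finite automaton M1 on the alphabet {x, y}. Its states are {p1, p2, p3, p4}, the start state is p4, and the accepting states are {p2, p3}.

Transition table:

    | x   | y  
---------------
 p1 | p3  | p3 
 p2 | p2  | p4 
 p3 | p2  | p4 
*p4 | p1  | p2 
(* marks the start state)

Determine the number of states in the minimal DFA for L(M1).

3

All states are reachable from the start state.
Initial partition by acceptance: {p2,p3} | {p1,p4}.
On input x, block {p1,p4} splits into {p1} and {p4}.
No further refinement is possible. Final partition (3 blocks): {p2,p3} | {p1} | {p4}.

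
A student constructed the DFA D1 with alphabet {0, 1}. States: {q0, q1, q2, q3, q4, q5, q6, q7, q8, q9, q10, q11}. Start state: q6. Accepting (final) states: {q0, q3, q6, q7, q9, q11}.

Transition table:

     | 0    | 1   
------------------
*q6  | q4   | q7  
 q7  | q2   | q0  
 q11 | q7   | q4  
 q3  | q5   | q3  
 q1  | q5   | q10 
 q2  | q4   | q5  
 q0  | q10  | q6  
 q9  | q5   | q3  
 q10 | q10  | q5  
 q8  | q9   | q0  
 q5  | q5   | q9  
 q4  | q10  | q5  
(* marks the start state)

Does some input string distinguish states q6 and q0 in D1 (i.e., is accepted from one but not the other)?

No

Reachable states from the start: {q0,q2,q3,q4,q5,q6,q7,q9,q10}. Unreachable: {q1,q8,q11} — drop them.
P0 = {q0,q3,q6,q7,q9} | {q2,q4,q5,q10}.
Refine {q2,q4,q5,q10} on symbol 1: members go to different blocks, giving {q2,q4,q10} and {q5}.
On input 0, block {q0,q3,q6,q7,q9} splits into {q0,q6,q7} and {q3,q9}.
The partition is now stable with 4 blocks: {q0,q6,q7} | {q2,q4,q10} | {q5} | {q3,q9}.
q6 and q0 lie in the same block of the stable partition, so they are equivalent — no string distinguishes them.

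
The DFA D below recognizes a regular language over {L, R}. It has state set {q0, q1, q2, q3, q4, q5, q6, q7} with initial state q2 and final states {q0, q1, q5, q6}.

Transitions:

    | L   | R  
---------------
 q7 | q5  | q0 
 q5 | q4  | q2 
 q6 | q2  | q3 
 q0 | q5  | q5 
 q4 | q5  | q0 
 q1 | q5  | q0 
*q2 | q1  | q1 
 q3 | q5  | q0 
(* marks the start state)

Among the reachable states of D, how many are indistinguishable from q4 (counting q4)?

First remove the unreachable states {q3,q6,q7}; 5 states remain.
Initial partition by acceptance: {q0,q1,q5} | {q2,q4}.
Split {q0,q1,q5} by δ(·,L) → {q0,q1} and {q5}.
On input R, block {q0,q1} splits into {q0} and {q1}.
Split {q2,q4} by δ(·,L) → {q2} and {q4}.
The partition is now stable with 5 blocks: {q0} | {q2} | {q5} | {q1} | {q4}.
The equivalence class containing q4 is {q4}, of size 1.

1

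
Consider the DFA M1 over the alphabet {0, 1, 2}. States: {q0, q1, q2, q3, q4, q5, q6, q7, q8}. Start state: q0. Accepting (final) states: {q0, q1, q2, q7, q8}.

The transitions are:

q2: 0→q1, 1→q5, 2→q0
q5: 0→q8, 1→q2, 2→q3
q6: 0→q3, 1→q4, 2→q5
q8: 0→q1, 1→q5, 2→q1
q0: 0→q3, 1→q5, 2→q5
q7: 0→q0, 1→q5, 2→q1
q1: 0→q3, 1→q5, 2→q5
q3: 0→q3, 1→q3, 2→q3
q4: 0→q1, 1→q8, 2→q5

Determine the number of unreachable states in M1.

Starting at q0 and following transitions, the reachable set is {q0, q1, q2, q3, q5, q8}. That leaves q4, q6, q7 unreachable — 3 in total.

3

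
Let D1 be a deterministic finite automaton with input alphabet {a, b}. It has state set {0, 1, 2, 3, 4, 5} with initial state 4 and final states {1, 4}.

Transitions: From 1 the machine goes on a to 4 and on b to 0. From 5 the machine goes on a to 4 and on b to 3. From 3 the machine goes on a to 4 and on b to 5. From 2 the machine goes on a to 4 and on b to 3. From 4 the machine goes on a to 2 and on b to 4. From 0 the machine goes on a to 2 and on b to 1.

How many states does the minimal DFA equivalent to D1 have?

2

States {0,1} cannot be reached from the start state, so discard them.
Initial partition by acceptance: {4} | {2,3,5}.
No further refinement is possible. Final partition (2 blocks): {4} | {2,3,5}.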